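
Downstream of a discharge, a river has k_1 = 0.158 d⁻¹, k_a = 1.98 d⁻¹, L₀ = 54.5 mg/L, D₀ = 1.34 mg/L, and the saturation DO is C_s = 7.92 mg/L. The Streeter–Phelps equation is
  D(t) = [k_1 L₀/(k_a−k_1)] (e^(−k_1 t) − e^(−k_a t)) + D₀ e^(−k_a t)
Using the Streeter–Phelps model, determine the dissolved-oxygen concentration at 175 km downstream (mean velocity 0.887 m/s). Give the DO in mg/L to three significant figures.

DO ≈ 4.66 mg/L

Travel time t = x/v = 175 km / (0.887 m/s) = 175000 m / 0.887 m/s = 197300 s = 2.283 d.
k_1 L₀/(k_a−k_1) = 0.158×54.5/(1.98−0.158) = 8.611/1.822 = 4.726 mg/L.
e^(−k_1 t) = e^(−0.158×2.283) = 0.6971; e^(−k_a t) = e^(−1.98×2.283) = 0.01087.
D = 4.726 × (0.6971 − 0.01087) + 1.34 × 0.01087 = 3.243 + 0.01457 = 3.258 mg/L.
DO = C_s − D = 7.92 − 3.258 = 4.662 mg/L.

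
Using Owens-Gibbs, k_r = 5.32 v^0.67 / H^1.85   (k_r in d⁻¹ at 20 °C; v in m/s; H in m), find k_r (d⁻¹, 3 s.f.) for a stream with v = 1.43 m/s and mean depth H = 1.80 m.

k_r = 5.32 × 1.43^0.67 / 1.80^1.85 = 5.32 × 1.271 / 2.967 = 2.279 d⁻¹.

k_r ≈ 2.28 d⁻¹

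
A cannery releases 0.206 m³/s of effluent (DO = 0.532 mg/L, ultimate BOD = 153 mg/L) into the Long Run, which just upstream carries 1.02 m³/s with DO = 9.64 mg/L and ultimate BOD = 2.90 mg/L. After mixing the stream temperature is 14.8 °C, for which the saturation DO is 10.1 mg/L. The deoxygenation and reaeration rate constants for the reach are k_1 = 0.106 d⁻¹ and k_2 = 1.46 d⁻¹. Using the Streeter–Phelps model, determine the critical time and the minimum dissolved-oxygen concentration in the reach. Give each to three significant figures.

Mixed DO = (1.02×9.64 + 0.206×0.532)/(1.02+0.206) = 9.942/1.226 = 8.110 mg/L.
Mixed L₀ = (1.02×2.90 + 0.206×153)/(1.226) = 34.48/1.226 = 28.12 mg/L.
Initial deficit D₀ = C_s − DO₀ = 10.1 − 8.110 = 1.990 mg/L.
t_c = (1/1.354) ln[(1.46/0.106)(1 − 1.990×1.354/(0.106×28.12))] = 0.7386 × ln(1.321) = 0.2054 d.
D_c = (0.106/1.46) × 28.12 × e^(−0.106×0.2054) = 0.07260 × 28.12 × 0.9785 = 1.998 mg/L.
Minimum DO = 10.1 − 1.998 = 8.102 mg/L.

t_c ≈ 0.205 d; minimum DO ≈ 8.10 mg/L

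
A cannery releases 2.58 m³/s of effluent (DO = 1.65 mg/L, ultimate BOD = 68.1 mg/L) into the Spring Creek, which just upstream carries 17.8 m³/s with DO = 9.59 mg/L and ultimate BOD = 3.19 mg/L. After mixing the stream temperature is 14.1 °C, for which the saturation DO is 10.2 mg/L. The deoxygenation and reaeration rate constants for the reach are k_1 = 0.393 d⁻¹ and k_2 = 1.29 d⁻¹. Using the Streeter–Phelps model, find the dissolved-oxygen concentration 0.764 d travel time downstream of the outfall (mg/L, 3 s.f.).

DO ≈ 7.76 mg/L

Mixed DO = (17.8×9.59 + 2.58×1.65)/(17.8+2.58) = 175.0/20.38 = 8.585 mg/L.
Mixed L₀ = (17.8×3.19 + 2.58×68.1)/(20.38) = 232.5/20.38 = 11.41 mg/L.
Initial deficit D₀ = C_s − DO₀ = 10.2 − 8.585 = 1.615 mg/L.
D(0.764) = [0.393×11.41/(1.29−0.393)](e^(−0.393×0.764) − e^(−1.29×0.764)) + 1.615 e^(−1.29×0.764)
= 4.998 × (0.7406 − 0.3732) + 1.615 × 0.3732 = 2.439 mg/L.
DO = 10.2 − 2.439 = 7.761 mg/L.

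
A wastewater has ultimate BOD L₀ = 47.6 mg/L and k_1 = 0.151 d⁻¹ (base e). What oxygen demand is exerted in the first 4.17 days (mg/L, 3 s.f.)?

y ≈ 22.2 mg/L

y_t = L₀(1 − e^(−k_1 t)) = 47.6 × (1 − e^(−0.151×4.17))
= 47.6 × (1 − 0.5328) = 47.6 × 0.4672 = 22.24 mg/L.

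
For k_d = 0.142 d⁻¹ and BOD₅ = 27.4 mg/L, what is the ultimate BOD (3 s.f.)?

BOD₅ = L₀(1 − e^(−5k_d)) ⇒ L₀ = BOD₅ / (1 − e^(−5×0.142))
= 27.4 / (1 − 0.4916) = 27.4 / 0.5084 = 53.90 mg/L.

L₀ ≈ 53.9 mg/L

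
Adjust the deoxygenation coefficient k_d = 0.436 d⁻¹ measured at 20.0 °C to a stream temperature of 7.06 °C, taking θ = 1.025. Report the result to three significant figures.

k_d(T₂) = k_d(T₁) · θ^(T₂−T₁) = 0.436 × 1.025^(7.06−20.0)
= 0.436 × 1.025^-12.9 = 0.436 × 0.7265 = 0.3168 d⁻¹.

k_d ≈ 0.317 d⁻¹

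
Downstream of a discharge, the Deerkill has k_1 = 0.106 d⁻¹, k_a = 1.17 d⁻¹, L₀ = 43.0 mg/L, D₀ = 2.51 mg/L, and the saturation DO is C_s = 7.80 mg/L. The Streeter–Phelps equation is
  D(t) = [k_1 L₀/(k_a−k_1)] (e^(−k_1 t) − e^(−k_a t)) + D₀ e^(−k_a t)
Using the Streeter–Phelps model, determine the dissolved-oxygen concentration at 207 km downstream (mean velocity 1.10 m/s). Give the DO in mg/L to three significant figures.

Travel time t = x/v = 207 km / (1.10 m/s) = 207000 m / 1.10 m/s = 188200 s = 2.178 d.
k_1 L₀/(k_a−k_1) = 0.106×43.0/(1.17−0.106) = 4.558/1.064 = 4.284 mg/L.
e^(−k_1 t) = e^(−0.106×2.178) = 0.7938; e^(−k_a t) = e^(−1.17×2.178) = 0.07821.
D = 4.284 × (0.7938 − 0.07821) + 2.51 × 0.07821 = 3.066 + 0.1963 = 3.262 mg/L.
DO = C_s − D = 7.80 − 3.262 = 4.538 mg/L.

DO ≈ 4.54 mg/L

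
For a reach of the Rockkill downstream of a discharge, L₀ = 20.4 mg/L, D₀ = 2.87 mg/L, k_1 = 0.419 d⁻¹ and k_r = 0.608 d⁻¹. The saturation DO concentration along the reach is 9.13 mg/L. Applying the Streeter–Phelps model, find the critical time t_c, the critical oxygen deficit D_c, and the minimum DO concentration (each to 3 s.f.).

t_c ≈ 1.62 d; D_c ≈ 7.12 mg/L; min DO ≈ 2.01 mg/L

t_c = [1/(k_r−k_1)] ln[(k_r/k_1)(1 − D₀(k_r−k_1)/(k_1 L₀))]
= [1/(0.608−0.419)] ln[(0.608/0.419)(1 − 2.87×0.1890/(0.419×20.4))]
= (1/0.1890) ln[1.451 × 0.9365] = 5.291 × ln(1.359) = 5.291 × 0.3067 = 1.623 d.
L(t_c) = L₀ e^(−k_1 t_c) = 20.4 × 0.5066 = 10.33 mg/L, and at the critical point k_r D_c = k_1 L, so D_c = (0.419/0.608) × 10.33 = 7.122 mg/L.
Minimum DO = C_s − D_c = 9.13 − 7.122 = 2.008 mg/L.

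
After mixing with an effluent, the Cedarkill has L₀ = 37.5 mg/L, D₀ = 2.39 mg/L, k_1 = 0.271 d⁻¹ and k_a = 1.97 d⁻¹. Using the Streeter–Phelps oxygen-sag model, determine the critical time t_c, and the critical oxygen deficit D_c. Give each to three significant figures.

At the critical point dD/dt = 0, so k_1 L₀ e^(−k_1 t) = k_a D. Substituting D(t) from the Streeter–Phelps equation and solving for t gives
t_c = ln[(k_a/k_1)(1 − D₀(k_a−k_1)/(k_1 L₀))] / (k_a−k_1).
Here k_a−k_1 = 1.699 d⁻¹ and 1 − D₀(k_a−k_1)/(k_1 L₀) = 1 − 2.39×1.699/(0.271×37.5) = 0.6004, so
t_c = ln(7.269 × 0.6004) / 1.699 = 1.474 / 1.699 = 0.8673 d.
D_c = (k_1/k_a) L₀ e^(−k_1 t_c) = (0.271/1.97) × 37.5 × e^(−0.271×0.8673) = 0.1376 × 37.5 × 0.7905 = 4.078 mg/L.

t_c ≈ 0.867 d; D_c ≈ 4.08 mg/L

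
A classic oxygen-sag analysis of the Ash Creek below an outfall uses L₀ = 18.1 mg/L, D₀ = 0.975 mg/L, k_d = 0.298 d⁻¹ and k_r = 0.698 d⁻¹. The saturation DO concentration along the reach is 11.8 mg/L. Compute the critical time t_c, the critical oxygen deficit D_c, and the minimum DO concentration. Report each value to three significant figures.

t_c ≈ 1.94 d; D_c ≈ 4.33 mg/L; min DO ≈ 7.47 mg/L

t_c = [1/(k_r−k_d)] ln[(k_r/k_d)(1 − D₀(k_r−k_d)/(k_d L₀))]
= [1/(0.698−0.298)] ln[(0.698/0.298)(1 − 0.975×0.4000/(0.298×18.1))]
= (1/0.4000) ln[2.342 × 0.9277] = 2.500 × ln(2.173) = 2.500 × 0.7761 = 1.940 d.
D_c = (k_d/k_r) L₀ e^(−k_d t_c) = (0.298/0.698) × 18.1 × e^(−0.298×1.940) = 0.4269 × 18.1 × 0.5609 = 4.335 mg/L.
Minimum DO = C_s − D_c = 11.8 − 4.335 = 7.465 mg/L.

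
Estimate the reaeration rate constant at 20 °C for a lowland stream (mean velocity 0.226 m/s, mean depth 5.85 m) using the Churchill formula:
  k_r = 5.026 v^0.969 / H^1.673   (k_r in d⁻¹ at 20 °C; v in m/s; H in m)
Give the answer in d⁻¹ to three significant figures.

k_r = 5.026 × 0.226^0.969 / 5.85^1.673 = 5.026 × 0.2367 / 19.21 = 0.06193 d⁻¹.

k_r ≈ 0.0619 d⁻¹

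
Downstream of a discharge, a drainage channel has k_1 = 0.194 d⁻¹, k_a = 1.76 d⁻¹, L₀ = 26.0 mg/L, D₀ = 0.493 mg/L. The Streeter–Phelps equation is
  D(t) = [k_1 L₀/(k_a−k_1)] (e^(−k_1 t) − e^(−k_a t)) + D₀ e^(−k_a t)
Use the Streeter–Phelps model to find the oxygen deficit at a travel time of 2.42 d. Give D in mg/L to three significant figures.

k_1 L₀/(k_a−k_1) = 0.194×26.0/(1.76−0.194) = 5.044/1.566 = 3.221 mg/L.
e^(−k_1 t) = e^(−0.194×2.420) = 0.6253; e^(−k_a t) = e^(−1.76×2.420) = 0.01413.
D = 3.221 × (0.6253 − 0.01413) + 0.493 × 0.01413 = 1.969 + 0.006968 = 1.976 mg/L.

D ≈ 1.98 mg/L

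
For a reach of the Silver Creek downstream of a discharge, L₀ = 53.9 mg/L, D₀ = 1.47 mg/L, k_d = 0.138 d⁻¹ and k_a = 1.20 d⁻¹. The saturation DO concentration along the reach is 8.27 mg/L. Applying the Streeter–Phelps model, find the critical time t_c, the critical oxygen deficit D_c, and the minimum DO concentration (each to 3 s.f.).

At the critical point dD/dt = 0, so k_d L₀ e^(−k_d t) = k_a D. Substituting D(t) from the Streeter–Phelps equation and solving for t gives
t_c = ln[(k_a/k_d)(1 − D₀(k_a−k_d)/(k_d L₀))] / (k_a−k_d).
Here k_a−k_d = 1.062 d⁻¹ and 1 − D₀(k_a−k_d)/(k_d L₀) = 1 − 1.47×1.062/(0.138×53.9) = 0.7901, so
t_c = ln(8.696 × 0.7901) / 1.062 = 1.927 / 1.062 = 1.815 d.
D_c = (k_d/k_a) L₀ e^(−k_d t_c) = (0.138/1.20) × 53.9 × e^(−0.138×1.815) = 0.1150 × 53.9 × 0.7785 = 4.825 mg/L.
Minimum DO = C_s − D_c = 8.27 − 4.825 = 3.445 mg/L.

t_c ≈ 1.81 d; D_c ≈ 4.83 mg/L; min DO ≈ 3.44 mg/L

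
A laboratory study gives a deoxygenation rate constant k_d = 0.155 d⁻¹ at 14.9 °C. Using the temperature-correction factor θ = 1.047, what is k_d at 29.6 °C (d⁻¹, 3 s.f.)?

k_d ≈ 0.304 d⁻¹

k_d(T₂) = k_d(T₁) · θ^(T₂−T₁) = 0.155 × 1.047^(29.6−14.9)
= 0.155 × 1.047^14.7 = 0.155 × 1.964 = 0.3045 d⁻¹.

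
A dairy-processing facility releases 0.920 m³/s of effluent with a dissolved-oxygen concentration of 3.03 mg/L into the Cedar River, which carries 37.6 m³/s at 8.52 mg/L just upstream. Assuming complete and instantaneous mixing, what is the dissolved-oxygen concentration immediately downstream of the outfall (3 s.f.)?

8.39 mg/L

Flow-weighted mixing: C = (Q_r C_r + Q_w C_w)/(Q_r + Q_w)
= (37.6×8.52 + 0.920×3.03)/(37.6 + 0.920) = 323.1/38.52 = 8.389 mg/L.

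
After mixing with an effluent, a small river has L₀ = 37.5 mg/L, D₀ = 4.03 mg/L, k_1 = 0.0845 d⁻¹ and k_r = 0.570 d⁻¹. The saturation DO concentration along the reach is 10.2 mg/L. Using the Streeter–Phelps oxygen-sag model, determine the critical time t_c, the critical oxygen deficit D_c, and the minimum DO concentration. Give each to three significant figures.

With k_r/k_1 = 6.746 and 1 − D₀(k_r−k_1)/(k_1 L₀) = 0.3825,
t_c = ln(6.746 × 0.3825) / (0.570 − 0.0845) = ln(2.580) / 0.4855 = 0.9480/0.4855 = 1.953 d.
L(t_c) = L₀ e^(−k_1 t_c) = 37.5 × 0.8479 = 31.80 mg/L, and at the critical point k_r D_c = k_1 L, so D_c = (0.0845/0.570) × 31.80 = 4.714 mg/L.
Minimum DO = C_s − D_c = 10.2 − 4.714 = 5.486 mg/L.

t_c ≈ 1.95 d; D_c ≈ 4.71 mg/L; min DO ≈ 5.49 mg/L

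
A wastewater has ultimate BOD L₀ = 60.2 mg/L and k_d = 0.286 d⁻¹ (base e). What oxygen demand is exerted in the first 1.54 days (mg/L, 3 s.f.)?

y_t = L₀(1 − e^(−k_d t)) = 60.2 × (1 − e^(−0.286×1.54))
= 60.2 × (1 − 0.6438) = 60.2 × 0.3562 = 21.45 mg/L.

y ≈ 21.4 mg/L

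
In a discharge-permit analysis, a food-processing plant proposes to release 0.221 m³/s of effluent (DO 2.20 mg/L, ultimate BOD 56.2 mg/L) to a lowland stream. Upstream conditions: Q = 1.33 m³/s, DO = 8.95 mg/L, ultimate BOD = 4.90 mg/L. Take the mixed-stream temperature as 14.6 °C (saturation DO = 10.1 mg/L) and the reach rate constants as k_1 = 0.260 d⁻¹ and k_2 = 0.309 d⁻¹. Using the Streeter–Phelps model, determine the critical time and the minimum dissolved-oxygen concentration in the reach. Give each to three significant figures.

t_c ≈ 2.85 d; minimum DO ≈ 5.20 mg/L

Mixed DO = (1.33×8.95 + 0.221×2.20)/(1.33+0.221) = 12.39/1.551 = 7.988 mg/L.
Mixed L₀ = (1.33×4.90 + 0.221×56.2)/(1.551) = 18.94/1.551 = 12.21 mg/L.
Initial deficit D₀ = C_s − DO₀ = 10.1 − 7.988 = 2.112 mg/L.
t_c = (1/0.04900) ln[(0.309/0.260)(1 − 2.112×0.04900/(0.260×12.21))] = 20.41 × ln(1.150) = 2.847 d.
D_c = (0.260/0.309) × 12.21 × e^(−0.260×2.847) = 0.8414 × 12.21 × 0.4770 = 4.900 mg/L.
Minimum DO = 10.1 − 4.900 = 5.200 mg/L.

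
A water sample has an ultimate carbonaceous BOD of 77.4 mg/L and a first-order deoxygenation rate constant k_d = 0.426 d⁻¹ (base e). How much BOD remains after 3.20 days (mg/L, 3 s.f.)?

L ≈ 19.8 mg/L

L_t = L₀ e^(−k_d t) = 77.4 × e^(−0.426×3.20) = 77.4 × 0.2558 = 19.80 mg/L.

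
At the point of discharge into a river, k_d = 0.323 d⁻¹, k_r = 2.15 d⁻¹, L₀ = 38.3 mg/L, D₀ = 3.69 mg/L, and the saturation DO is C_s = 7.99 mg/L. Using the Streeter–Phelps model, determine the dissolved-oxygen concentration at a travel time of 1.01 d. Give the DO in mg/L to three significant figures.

DO ≈ 3.45 mg/L

k_d L₀/(k_r−k_d) = 0.323×38.3/(2.15−0.323) = 12.37/1.827 = 6.771 mg/L.
e^(−k_d t) = e^(−0.323×1.010) = 0.7216; e^(−k_r t) = e^(−2.15×1.010) = 0.1140.
D = 6.771 × (0.7216 − 0.1140) + 3.69 × 0.1140 = 4.114 + 0.4207 = 4.535 mg/L.
DO = C_s − D = 7.99 − 4.535 = 3.455 mg/L.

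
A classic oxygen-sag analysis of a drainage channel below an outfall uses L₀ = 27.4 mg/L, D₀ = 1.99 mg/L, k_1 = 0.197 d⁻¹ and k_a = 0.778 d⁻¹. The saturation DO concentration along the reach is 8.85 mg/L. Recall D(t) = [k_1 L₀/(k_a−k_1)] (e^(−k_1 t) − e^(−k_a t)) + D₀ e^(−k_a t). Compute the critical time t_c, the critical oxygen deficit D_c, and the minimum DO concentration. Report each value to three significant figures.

t_c ≈ 1.95 d; D_c ≈ 4.73 mg/L; min DO ≈ 4.12 mg/L

With k_a/k_1 = 3.949 and 1 − D₀(k_a−k_1)/(k_1 L₀) = 0.7858,
t_c = ln(3.949 × 0.7858) / (0.778 − 0.197) = ln(3.103) / 0.5810 = 1.132/0.5810 = 1.949 d.
L(t_c) = L₀ e^(−k_1 t_c) = 27.4 × 0.6811 = 18.66 mg/L, and at the critical point k_a D_c = k_1 L, so D_c = (0.197/0.778) × 18.66 = 4.726 mg/L.
Minimum DO = C_s − D_c = 8.85 − 4.726 = 4.124 mg/L.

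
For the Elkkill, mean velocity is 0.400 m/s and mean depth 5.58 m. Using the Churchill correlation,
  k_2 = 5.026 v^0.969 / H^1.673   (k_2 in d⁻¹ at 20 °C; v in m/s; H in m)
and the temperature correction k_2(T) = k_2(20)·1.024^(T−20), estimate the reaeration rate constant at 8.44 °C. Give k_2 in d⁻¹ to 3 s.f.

k_2 ≈ 0.0886 d⁻¹

k_2(20) = 5.026 × 0.400^0.969 / 5.58^1.673 = 5.026 × 0.4115 / 17.75 = 0.1165 d⁻¹.
k_2(8.44) = 0.1165 × 1.024^(8.44−20) = 0.1165 × 0.7602 = 0.08860 d⁻¹.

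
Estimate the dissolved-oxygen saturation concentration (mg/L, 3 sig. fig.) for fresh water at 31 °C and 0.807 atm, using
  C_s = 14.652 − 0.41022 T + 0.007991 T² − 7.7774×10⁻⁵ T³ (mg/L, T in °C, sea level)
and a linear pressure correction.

At sea level: C_s = 14.652 − 0.41022×31 + 0.007991×31² − 7.7774×10⁻⁵×31³ = 7.298 mg/L.
Pressure correction: C_s' = 7.298 × 0.807 = 5.889 mg/L.

C_s ≈ 5.89 mg/L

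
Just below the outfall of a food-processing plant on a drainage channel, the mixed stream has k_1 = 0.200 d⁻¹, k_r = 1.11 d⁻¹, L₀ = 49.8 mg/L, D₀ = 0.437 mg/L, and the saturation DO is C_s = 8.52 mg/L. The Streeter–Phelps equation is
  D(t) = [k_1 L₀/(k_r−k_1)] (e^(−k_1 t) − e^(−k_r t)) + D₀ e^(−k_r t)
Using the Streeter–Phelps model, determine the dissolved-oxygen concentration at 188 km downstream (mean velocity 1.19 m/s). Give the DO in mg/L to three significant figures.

DO ≈ 2.31 mg/L

Travel time t = x/v = 188 km / (1.19 m/s) = 188000 m / 1.19 m/s = 158000 s = 1.829 d.
k_1 L₀/(k_r−k_1) = 0.200×49.8/(1.11−0.200) = 9.960/0.9100 = 10.95 mg/L.
e^(−k_1 t) = e^(−0.200×1.829) = 0.6937; e^(−k_r t) = e^(−1.11×1.829) = 0.1314.
D = 10.95 × (0.6937 − 0.1314) + 0.437 × 0.1314 = 6.155 + 0.05741 = 6.212 mg/L.
DO = C_s − D = 8.52 − 6.212 = 2.308 mg/L.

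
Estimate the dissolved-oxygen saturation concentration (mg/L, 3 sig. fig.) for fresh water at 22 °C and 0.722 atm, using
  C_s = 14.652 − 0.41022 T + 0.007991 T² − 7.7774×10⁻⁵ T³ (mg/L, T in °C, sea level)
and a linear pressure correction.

At sea level: C_s = 14.652 − 0.41022×22 + 0.007991×22² − 7.7774×10⁻⁵×22³ = 8.667 mg/L.
Pressure correction: C_s' = 8.667 × 0.722 = 6.257 mg/L.

C_s ≈ 6.26 mg/L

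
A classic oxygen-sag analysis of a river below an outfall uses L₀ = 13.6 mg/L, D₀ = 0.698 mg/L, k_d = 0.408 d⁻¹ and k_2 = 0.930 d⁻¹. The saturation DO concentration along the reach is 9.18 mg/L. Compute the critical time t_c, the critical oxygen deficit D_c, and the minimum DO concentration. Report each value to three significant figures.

t_c = [1/(k_2−k_d)] ln[(k_2/k_d)(1 − D₀(k_2−k_d)/(k_d L₀))]
= [1/(0.930−0.408)] ln[(0.930/0.408)(1 − 0.698×0.5220/(0.408×13.6))]
= (1/0.5220) ln[2.279 × 0.9343] = 1.916 × ln(2.130) = 1.916 × 0.7560 = 1.448 d.
D_c = (k_d/k_2) L₀ e^(−k_d t_c) = (0.408/0.930) × 13.6 × e^(−0.408×1.448) = 0.4387 × 13.6 × 0.5538 = 3.304 mg/L.
Minimum DO = C_s − D_c = 9.18 − 3.304 = 5.876 mg/L.

t_c ≈ 1.45 d; D_c ≈ 3.30 mg/L; min DO ≈ 5.88 mg/L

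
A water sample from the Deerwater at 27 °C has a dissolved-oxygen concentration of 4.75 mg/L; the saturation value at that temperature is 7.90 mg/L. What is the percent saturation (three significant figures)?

60.1 % saturation

% saturation = C/C_s × 100 = 4.75/7.90 × 100 = 60.1 %.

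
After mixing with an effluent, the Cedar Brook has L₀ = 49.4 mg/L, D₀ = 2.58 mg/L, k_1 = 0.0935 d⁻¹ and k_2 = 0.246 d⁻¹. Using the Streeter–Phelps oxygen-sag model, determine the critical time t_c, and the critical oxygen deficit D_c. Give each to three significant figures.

t_c ≈ 5.76 d; D_c ≈ 11.0 mg/L

t_c = [1/(k_2−k_1)] ln[(k_2/k_1)(1 − D₀(k_2−k_1)/(k_1 L₀))]
= [1/(0.246−0.0935)] ln[(0.246/0.0935)(1 − 2.58×0.1525/(0.0935×49.4))]
= (1/0.1525) ln[2.631 × 0.9148] = 6.557 × ln(2.407) = 6.557 × 0.8783 = 5.760 d.
D_c = (k_1/k_2) L₀ e^(−k_1 t_c) = (0.0935/0.246) × 49.4 × e^(−0.0935×5.760) = 0.3801 × 49.4 × 0.5836 = 10.96 mg/L.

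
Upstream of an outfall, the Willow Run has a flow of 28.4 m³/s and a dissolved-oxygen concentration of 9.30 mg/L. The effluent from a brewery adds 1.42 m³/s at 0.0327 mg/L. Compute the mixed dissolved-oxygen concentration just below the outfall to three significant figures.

8.86 mg/L

Flow-weighted mixing: C = (Q_r C_r + Q_w C_w)/(Q_r + Q_w)
= (28.4×9.30 + 1.42×0.0327)/(28.4 + 1.42) = 264.2/29.82 = 8.859 mg/L.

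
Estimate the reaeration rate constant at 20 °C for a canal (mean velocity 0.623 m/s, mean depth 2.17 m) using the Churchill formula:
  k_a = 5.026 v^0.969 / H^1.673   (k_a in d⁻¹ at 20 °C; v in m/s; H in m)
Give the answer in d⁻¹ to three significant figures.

k_a ≈ 0.869 d⁻¹

k_a = 5.026 × 0.623^0.969 / 2.17^1.673 = 5.026 × 0.6322 / 3.655 = 0.8693 d⁻¹.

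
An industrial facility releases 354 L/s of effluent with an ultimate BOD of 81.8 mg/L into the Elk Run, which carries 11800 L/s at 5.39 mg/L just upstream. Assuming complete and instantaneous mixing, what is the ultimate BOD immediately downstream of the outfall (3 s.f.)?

7.62 mg/L

Flow-weighted mixing: C = (Q_r C_r + Q_w C_w)/(Q_r + Q_w)
= (11800×5.39 + 354×81.8)/(11800 + 354) = 92560/12150 = 7.616 mg/L.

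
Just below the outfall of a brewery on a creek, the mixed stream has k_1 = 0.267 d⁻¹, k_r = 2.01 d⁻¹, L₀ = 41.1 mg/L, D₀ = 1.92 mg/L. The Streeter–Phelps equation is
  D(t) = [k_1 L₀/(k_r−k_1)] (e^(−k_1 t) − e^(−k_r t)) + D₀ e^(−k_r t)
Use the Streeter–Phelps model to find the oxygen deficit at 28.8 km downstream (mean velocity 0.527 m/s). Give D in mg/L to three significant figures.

Travel time t = x/v = 28.8 km / (0.527 m/s) = 28800 m / 0.527 m/s = 54650 s = 0.6325 d.
k_1 L₀/(k_r−k_1) = 0.267×41.1/(2.01−0.267) = 10.97/1.743 = 6.296 mg/L.
e^(−k_1 t) = e^(−0.267×0.6325) = 0.8446; e^(−k_r t) = e^(−2.01×0.6325) = 0.2805.
D = 6.296 × (0.8446 − 0.2805) + 1.92 × 0.2805 = 3.552 + 0.5385 = 4.090 mg/L.

D ≈ 4.09 mg/L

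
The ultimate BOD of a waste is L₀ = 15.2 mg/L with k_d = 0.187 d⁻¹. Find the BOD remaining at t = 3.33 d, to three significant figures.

L_t = L₀ e^(−k_d t) = 15.2 × e^(−0.187×3.33) = 15.2 × 0.5365 = 8.155 mg/L.

L ≈ 8.15 mg/L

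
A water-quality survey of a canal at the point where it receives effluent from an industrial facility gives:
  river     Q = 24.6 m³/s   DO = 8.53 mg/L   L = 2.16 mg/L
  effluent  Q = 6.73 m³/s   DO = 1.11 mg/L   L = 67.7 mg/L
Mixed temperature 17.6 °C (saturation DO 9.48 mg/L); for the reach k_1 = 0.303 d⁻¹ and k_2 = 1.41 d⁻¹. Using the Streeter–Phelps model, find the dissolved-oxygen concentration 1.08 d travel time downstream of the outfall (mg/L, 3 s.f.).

Mixed DO = (24.6×8.53 + 6.73×1.11)/(24.6+6.73) = 217.3/31.33 = 6.936 mg/L.
Mixed L₀ = (24.6×2.16 + 6.73×67.7)/(31.33) = 508.8/31.33 = 16.24 mg/L.
Initial deficit D₀ = C_s − DO₀ = 9.48 − 6.936 = 2.544 mg/L.
D(1.08) = [0.303×16.24/(1.41−0.303)](e^(−0.303×1.08) − e^(−1.41×1.08)) + 2.544 e^(−1.41×1.08)
= 4.445 × (0.7209 − 0.2181) + 2.544 × 0.2181 = 2.790 mg/L.
DO = 9.48 − 2.790 = 6.690 mg/L.

DO ≈ 6.69 mg/L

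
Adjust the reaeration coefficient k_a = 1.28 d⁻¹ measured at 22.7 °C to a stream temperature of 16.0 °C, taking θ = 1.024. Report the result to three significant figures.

k_a(T₂) = k_a(T₁) · θ^(T₂−T₁) = 1.28 × 1.024^(16.0−22.7)
= 1.28 × 1.024^-6.70 = 1.28 × 0.8531 = 1.092 d⁻¹.

k_a ≈ 1.09 d⁻¹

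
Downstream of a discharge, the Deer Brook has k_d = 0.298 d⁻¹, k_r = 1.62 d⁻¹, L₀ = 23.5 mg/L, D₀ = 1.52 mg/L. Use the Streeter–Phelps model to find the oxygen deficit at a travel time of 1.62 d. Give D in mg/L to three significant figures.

D ≈ 3.00 mg/L

k_d L₀/(k_r−k_d) = 0.298×23.5/(1.62−0.298) = 7.003/1.322 = 5.297 mg/L.
e^(−k_d t) = e^(−0.298×1.620) = 0.6171; e^(−k_r t) = e^(−1.62×1.620) = 0.07248.
D = 5.297 × (0.6171 − 0.07248) + 1.52 × 0.07248 = 2.885 + 0.1102 = 2.995 mg/L.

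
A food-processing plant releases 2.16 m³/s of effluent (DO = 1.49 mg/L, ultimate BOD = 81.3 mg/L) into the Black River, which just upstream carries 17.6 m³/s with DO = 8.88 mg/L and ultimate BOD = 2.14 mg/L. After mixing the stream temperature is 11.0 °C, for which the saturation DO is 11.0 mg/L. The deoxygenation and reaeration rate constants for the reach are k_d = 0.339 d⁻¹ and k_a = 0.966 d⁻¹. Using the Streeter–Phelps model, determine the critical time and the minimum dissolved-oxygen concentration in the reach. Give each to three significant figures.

t_c ≈ 0.559 d; minimum DO ≈ 7.87 mg/L

Mixed DO = (17.6×8.88 + 2.16×1.49)/(17.6+2.16) = 159.5/19.76 = 8.072 mg/L.
Mixed L₀ = (17.6×2.14 + 2.16×81.3)/(19.76) = 213.3/19.76 = 10.79 mg/L.
Initial deficit D₀ = C_s − DO₀ = 11.0 − 8.072 = 2.928 mg/L.
t_c = (1/0.6270) ln[(0.966/0.339)(1 − 2.928×0.6270/(0.339×10.79))] = 1.595 × ln(1.420) = 0.5591 d.
D_c = (0.339/0.966) × 10.79 × e^(−0.339×0.5591) = 0.3509 × 10.79 × 0.8273 = 3.134 mg/L.
Minimum DO = 11.0 − 3.134 = 7.866 mg/L.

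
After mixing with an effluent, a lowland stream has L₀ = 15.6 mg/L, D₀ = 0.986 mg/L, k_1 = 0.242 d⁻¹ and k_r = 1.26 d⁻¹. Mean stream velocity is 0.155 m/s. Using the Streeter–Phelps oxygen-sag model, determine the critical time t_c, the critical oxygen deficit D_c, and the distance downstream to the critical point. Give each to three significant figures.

t_c ≈ 1.32 d; D_c ≈ 2.18 mg/L; x_c ≈ 17.6 km

With k_r/k_1 = 5.207 and 1 − D₀(k_r−k_1)/(k_1 L₀) = 0.7341,
t_c = ln(5.207 × 0.7341) / (1.26 − 0.242) = ln(3.822) / 1.018 = 1.341/1.018 = 1.317 d.
L(t_c) = L₀ e^(−k_1 t_c) = 15.6 × 0.7271 = 11.34 mg/L, and at the critical point k_r D_c = k_1 L, so D_c = (0.242/1.26) × 11.34 = 2.178 mg/L.
x_c = v t_c = 0.155 m/s × 1.317 d × 86400 s/d = 17640 m ≈ 17.6 km.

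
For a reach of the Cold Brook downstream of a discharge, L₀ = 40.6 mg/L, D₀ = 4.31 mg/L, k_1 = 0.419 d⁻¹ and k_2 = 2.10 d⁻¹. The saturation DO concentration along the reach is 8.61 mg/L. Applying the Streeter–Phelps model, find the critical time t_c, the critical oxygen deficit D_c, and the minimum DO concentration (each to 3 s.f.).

t_c ≈ 0.629 d; D_c ≈ 6.22 mg/L; min DO ≈ 2.39 mg/L

t_c = [1/(k_2−k_1)] ln[(k_2/k_1)(1 − D₀(k_2−k_1)/(k_1 L₀))]
= [1/(2.10−0.419)] ln[(2.10/0.419)(1 − 4.31×1.681/(0.419×40.6))]
= (1/1.681) ln[5.012 × 0.5741] = 0.5949 × ln(2.877) = 0.5949 × 1.057 = 0.6287 d.
L(t_c) = L₀ e^(−k_1 t_c) = 40.6 × 0.7684 = 31.20 mg/L, and at the critical point k_2 D_c = k_1 L, so D_c = (0.419/2.10) × 31.20 = 6.225 mg/L.
Minimum DO = C_s − D_c = 8.61 − 6.225 = 2.385 mg/L.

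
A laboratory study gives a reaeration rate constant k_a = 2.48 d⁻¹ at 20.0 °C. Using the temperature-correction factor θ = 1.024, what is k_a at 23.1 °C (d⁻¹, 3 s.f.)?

k_a(T₂) = k_a(T₁) · θ^(T₂−T₁) = 2.48 × 1.024^(23.1−20.0)
= 2.48 × 1.024^3.10 = 2.48 × 1.076 = 2.669 d⁻¹.

k_a ≈ 2.67 d⁻¹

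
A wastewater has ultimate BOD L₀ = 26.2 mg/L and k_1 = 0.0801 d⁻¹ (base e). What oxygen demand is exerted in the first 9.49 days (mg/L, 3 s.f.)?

y_t = L₀(1 − e^(−k_1 t)) = 26.2 × (1 − e^(−0.0801×9.49))
= 26.2 × (1 − 0.4676) = 26.2 × 0.5324 = 13.95 mg/L.

y ≈ 13.9 mg/L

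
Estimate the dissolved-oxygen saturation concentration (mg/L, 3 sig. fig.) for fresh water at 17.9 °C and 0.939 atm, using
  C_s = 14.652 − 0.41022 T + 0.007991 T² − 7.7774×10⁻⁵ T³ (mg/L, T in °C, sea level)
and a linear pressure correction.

At sea level: C_s = 14.652 − 0.41022×17.9 + 0.007991×17.9² − 7.7774×10⁻⁵×17.9³ = 9.423 mg/L.
Pressure correction: C_s' = 9.423 × 0.939 = 8.849 mg/L.

C_s ≈ 8.85 mg/L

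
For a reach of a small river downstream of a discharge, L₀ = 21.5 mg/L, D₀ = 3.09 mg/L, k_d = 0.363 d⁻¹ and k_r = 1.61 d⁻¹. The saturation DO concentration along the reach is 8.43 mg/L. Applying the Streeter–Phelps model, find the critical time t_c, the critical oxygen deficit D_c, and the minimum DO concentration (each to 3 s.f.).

t_c ≈ 0.649 d; D_c ≈ 3.83 mg/L; min DO ≈ 4.60 mg/L

At the critical point dD/dt = 0, so k_d L₀ e^(−k_d t) = k_r D. Substituting D(t) from the Streeter–Phelps equation and solving for t gives
t_c = ln[(k_r/k_d)(1 − D₀(k_r−k_d)/(k_d L₀))] / (k_r−k_d).
Here k_r−k_d = 1.247 d⁻¹ and 1 − D₀(k_r−k_d)/(k_d L₀) = 1 − 3.09×1.247/(0.363×21.5) = 0.5063, so
t_c = ln(4.435 × 0.5063) / 1.247 = 0.8089 / 1.247 = 0.6487 d.
D_c = (k_d/k_r) L₀ e^(−k_d t_c) = (0.363/1.61) × 21.5 × e^(−0.363×0.6487) = 0.2255 × 21.5 × 0.7902 = 3.830 mg/L.
Minimum DO = C_s − D_c = 8.43 − 3.830 = 4.600 mg/L.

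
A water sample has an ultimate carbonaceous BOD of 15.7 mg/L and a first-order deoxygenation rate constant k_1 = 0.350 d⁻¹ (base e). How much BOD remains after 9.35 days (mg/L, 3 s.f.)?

L ≈ 0.595 mg/L

L_t = L₀ e^(−k_1 t) = 15.7 × e^(−0.350×9.35) = 15.7 × 0.03791 = 0.5952 mg/L.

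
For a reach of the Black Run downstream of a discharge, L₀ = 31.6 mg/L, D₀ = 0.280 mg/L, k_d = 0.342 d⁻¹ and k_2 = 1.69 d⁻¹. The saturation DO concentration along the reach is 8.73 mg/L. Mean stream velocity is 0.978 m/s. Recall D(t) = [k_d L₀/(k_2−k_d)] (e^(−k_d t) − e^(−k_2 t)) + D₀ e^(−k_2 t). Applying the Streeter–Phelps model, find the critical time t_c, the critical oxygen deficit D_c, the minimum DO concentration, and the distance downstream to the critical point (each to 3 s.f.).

At the critical point dD/dt = 0, so k_d L₀ e^(−k_d t) = k_2 D. Substituting D(t) from the Streeter–Phelps equation and solving for t gives
t_c = ln[(k_2/k_d)(1 − D₀(k_2−k_d)/(k_d L₀))] / (k_2−k_d).
Here k_2−k_d = 1.348 d⁻¹ and 1 − D₀(k_2−k_d)/(k_d L₀) = 1 − 0.280×1.348/(0.342×31.6) = 0.9651, so
t_c = ln(4.942 × 0.9651) / 1.348 = 1.562 / 1.348 = 1.159 d.
D_c = (k_d/k_2) L₀ e^(−k_d t_c) = (0.342/1.69) × 31.6 × e^(−0.342×1.159) = 0.2024 × 31.6 × 0.6728 = 4.302 mg/L.
Minimum DO = C_s − D_c = 8.73 − 4.302 = 4.428 mg/L.
x_c = v t_c = 0.978 m/s × 1.159 d × 86400 s/d = 97920 m ≈ 97.9 km.

t_c ≈ 1.16 d; D_c ≈ 4.30 mg/L; min DO ≈ 4.43 mg/L; x_c ≈ 97.9 km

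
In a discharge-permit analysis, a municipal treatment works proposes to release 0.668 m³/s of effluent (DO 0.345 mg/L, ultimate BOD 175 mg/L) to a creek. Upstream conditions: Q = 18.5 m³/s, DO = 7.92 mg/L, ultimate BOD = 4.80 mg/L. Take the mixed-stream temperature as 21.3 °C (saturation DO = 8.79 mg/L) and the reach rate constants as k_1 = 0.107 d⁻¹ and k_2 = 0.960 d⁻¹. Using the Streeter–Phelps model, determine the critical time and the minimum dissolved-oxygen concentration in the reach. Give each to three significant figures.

t_c ≈ 0.406 d; minimum DO ≈ 7.64 mg/L

Mixed DO = (18.5×7.92 + 0.668×0.345)/(18.5+0.668) = 146.8/19.17 = 7.656 mg/L.
Mixed L₀ = (18.5×4.80 + 0.668×175)/(19.17) = 205.7/19.17 = 10.73 mg/L.
Initial deficit D₀ = C_s − DO₀ = 8.79 − 7.656 = 1.134 mg/L.
t_c = (1/0.8530) ln[(0.960/0.107)(1 − 1.134×0.8530/(0.107×10.73))] = 1.172 × ln(1.414) = 0.4061 d.
D_c = (0.107/0.960) × 10.73 × e^(−0.107×0.4061) = 0.1115 × 10.73 × 0.9575 = 1.145 mg/L.
Minimum DO = 8.79 − 1.145 = 7.645 mg/L.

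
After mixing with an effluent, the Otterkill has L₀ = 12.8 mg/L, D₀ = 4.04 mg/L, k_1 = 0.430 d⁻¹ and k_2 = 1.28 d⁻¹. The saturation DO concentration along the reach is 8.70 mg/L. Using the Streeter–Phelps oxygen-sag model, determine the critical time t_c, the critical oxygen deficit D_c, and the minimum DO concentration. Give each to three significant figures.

t_c = [1/(k_2−k_1)] ln[(k_2/k_1)(1 − D₀(k_2−k_1)/(k_1 L₀))]
= [1/(1.28−0.430)] ln[(1.28/0.430)(1 − 4.04×0.8500/(0.430×12.8))]
= (1/0.8500) ln[2.977 × 0.3761] = 1.176 × ln(1.120) = 1.176 × 0.1129 = 0.1328 d.
D_c = (k_1/k_2) L₀ e^(−k_1 t_c) = (0.430/1.28) × 12.8 × e^(−0.430×0.1328) = 0.3359 × 12.8 × 0.9445 = 4.061 mg/L.
Minimum DO = C_s − D_c = 8.70 − 4.061 = 4.639 mg/L.

t_c ≈ 0.133 d; D_c ≈ 4.06 mg/L; min DO ≈ 4.64 mg/L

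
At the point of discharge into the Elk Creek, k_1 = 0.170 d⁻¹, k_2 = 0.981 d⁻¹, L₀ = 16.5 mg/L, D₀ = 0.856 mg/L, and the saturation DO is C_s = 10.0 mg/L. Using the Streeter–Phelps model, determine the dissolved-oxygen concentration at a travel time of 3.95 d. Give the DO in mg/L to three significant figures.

DO ≈ 8.29 mg/L

k_1 L₀/(k_2−k_1) = 0.170×16.5/(0.981−0.170) = 2.805/0.8110 = 3.459 mg/L.
e^(−k_1 t) = e^(−0.170×3.950) = 0.5109; e^(−k_2 t) = e^(−0.981×3.950) = 0.02076.
D = 3.459 × (0.5109 − 0.02076) + 0.856 × 0.02076 = 1.695 + 0.01777 = 1.713 mg/L.
DO = C_s − D = 10.0 − 1.713 = 8.287 mg/L.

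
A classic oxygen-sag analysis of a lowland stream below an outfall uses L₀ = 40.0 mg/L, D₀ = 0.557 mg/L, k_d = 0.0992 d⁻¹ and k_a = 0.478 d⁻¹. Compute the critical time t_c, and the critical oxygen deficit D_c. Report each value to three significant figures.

t_c ≈ 4.01 d; D_c ≈ 5.58 mg/L

At the critical point dD/dt = 0, so k_d L₀ e^(−k_d t) = k_a D. Substituting D(t) from the Streeter–Phelps equation and solving for t gives
t_c = ln[(k_a/k_d)(1 − D₀(k_a−k_d)/(k_d L₀))] / (k_a−k_d).
Here k_a−k_d = 0.3788 d⁻¹ and 1 − D₀(k_a−k_d)/(k_d L₀) = 1 − 0.557×0.3788/(0.0992×40.0) = 0.9468, so
t_c = ln(4.819 × 0.9468) / 0.3788 = 1.518 / 0.3788 = 4.007 d.
L(t_c) = L₀ e^(−k_d t_c) = 40.0 × 0.6720 = 26.88 mg/L, and at the critical point k_a D_c = k_d L, so D_c = (0.0992/0.478) × 26.88 = 5.578 mg/L.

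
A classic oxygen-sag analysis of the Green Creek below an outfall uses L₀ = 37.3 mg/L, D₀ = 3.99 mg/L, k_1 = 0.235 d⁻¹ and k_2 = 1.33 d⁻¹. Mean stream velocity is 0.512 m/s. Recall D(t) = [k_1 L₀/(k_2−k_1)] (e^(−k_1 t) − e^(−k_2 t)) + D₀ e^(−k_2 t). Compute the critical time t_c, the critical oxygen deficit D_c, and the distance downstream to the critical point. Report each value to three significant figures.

With k_2/k_1 = 5.660 and 1 − D₀(k_2−k_1)/(k_1 L₀) = 0.5016,
t_c = ln(5.660 × 0.5016) / (1.33 − 0.235) = ln(2.839) / 1.095 = 1.043/1.095 = 0.9528 d.
L(t_c) = L₀ e^(−k_1 t_c) = 37.3 × 0.7994 = 29.82 mg/L, and at the critical point k_2 D_c = k_1 L, so D_c = (0.235/1.33) × 29.82 = 5.268 mg/L.
x_c = v t_c = 0.512 m/s × 0.9528 d × 86400 s/d = 42150 m ≈ 42.1 km.

t_c ≈ 0.953 d; D_c ≈ 5.27 mg/L; x_c ≈ 42.1 km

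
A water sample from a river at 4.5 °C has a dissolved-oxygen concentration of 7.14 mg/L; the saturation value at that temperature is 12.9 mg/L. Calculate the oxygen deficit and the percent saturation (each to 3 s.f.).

D ≈ 5.76 mg/L; 55.3 % saturation

D = C_s − C = 12.9 − 7.14 = 5.76 mg/L.
% saturation = 7.14/12.9 × 100 = 55.3 %.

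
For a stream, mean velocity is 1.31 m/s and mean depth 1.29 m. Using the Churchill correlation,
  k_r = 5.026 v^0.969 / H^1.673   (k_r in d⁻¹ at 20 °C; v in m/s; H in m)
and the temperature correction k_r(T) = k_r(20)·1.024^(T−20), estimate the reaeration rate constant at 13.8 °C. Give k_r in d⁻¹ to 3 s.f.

k_r(20) = 5.026 × 1.31^0.969 / 1.29^1.673 = 5.026 × 1.299 / 1.531 = 4.264 d⁻¹.
k_r(13.8) = 4.264 × 1.024^(13.8−20) = 4.264 × 0.8633 = 3.681 d⁻¹.

k_r ≈ 3.68 d⁻¹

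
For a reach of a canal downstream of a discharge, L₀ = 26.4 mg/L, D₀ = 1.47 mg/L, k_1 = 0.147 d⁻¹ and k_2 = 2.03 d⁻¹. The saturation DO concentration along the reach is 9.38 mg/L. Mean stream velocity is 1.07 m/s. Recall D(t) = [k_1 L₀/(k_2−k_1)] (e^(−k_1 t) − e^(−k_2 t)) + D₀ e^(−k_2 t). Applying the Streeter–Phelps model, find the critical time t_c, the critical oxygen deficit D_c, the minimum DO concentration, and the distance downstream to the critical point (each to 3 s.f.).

t_c = [1/(k_2−k_1)] ln[(k_2/k_1)(1 − D₀(k_2−k_1)/(k_1 L₀))]
= [1/(2.03−0.147)] ln[(2.03/0.147)(1 − 1.47×1.883/(0.147×26.4))]
= (1/1.883) ln[13.81 × 0.2867] = 0.5311 × ln(3.960) = 0.5311 × 1.376 = 0.7308 d.
L(t_c) = L₀ e^(−k_1 t_c) = 26.4 × 0.8981 = 23.71 mg/L, and at the critical point k_2 D_c = k_1 L, so D_c = (0.147/2.03) × 23.71 = 1.717 mg/L.
Minimum DO = C_s − D_c = 9.38 − 1.717 = 7.663 mg/L.
x_c = v t_c = 1.07 m/s × 0.7308 d × 86400 s/d = 67570 m ≈ 67.6 km.

t_c ≈ 0.731 d; D_c ≈ 1.72 mg/L; min DO ≈ 7.66 mg/L; x_c ≈ 67.6 km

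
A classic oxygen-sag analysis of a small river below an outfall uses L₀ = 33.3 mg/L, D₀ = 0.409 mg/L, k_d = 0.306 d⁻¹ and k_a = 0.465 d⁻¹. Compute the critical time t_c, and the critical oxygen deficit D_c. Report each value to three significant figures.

t_c ≈ 2.59 d; D_c ≈ 9.92 mg/L

t_c = [1/(k_a−k_d)] ln[(k_a/k_d)(1 − D₀(k_a−k_d)/(k_d L₀))]
= [1/(0.465−0.306)] ln[(0.465/0.306)(1 − 0.409×0.1590/(0.306×33.3))]
= (1/0.1590) ln[1.520 × 0.9936] = 6.289 × ln(1.510) = 6.289 × 0.4120 = 2.592 d.
D_c = (k_d/k_a) L₀ e^(−k_d t_c) = (0.306/0.465) × 33.3 × e^(−0.306×2.592) = 0.6581 × 33.3 × 0.4525 = 9.916 mg/L.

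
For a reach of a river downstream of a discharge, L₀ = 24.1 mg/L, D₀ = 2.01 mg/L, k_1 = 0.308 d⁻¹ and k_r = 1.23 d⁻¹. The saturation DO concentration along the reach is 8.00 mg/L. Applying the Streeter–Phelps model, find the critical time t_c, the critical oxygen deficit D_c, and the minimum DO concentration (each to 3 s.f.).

At the critical point dD/dt = 0, so k_1 L₀ e^(−k_1 t) = k_r D. Substituting D(t) from the Streeter–Phelps equation and solving for t gives
t_c = ln[(k_r/k_1)(1 − D₀(k_r−k_1)/(k_1 L₀))] / (k_r−k_1).
Here k_r−k_1 = 0.9220 d⁻¹ and 1 − D₀(k_r−k_1)/(k_1 L₀) = 1 − 2.01×0.9220/(0.308×24.1) = 0.7503, so
t_c = ln(3.994 × 0.7503) / 0.9220 = 1.097 / 0.9220 = 1.190 d.
L(t_c) = L₀ e^(−k_1 t_c) = 24.1 × 0.6931 = 16.70 mg/L, and at the critical point k_r D_c = k_1 L, so D_c = (0.308/1.23) × 16.70 = 4.183 mg/L.
Minimum DO = C_s − D_c = 8.00 − 4.183 = 3.817 mg/L.

t_c ≈ 1.19 d; D_c ≈ 4.18 mg/L; min DO ≈ 3.82 mg/L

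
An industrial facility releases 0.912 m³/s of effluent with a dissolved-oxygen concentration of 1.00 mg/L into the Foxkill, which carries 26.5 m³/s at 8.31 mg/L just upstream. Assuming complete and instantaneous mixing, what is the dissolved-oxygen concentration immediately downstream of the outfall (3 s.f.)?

Flow-weighted mixing: C = (Q_r C_r + Q_w C_w)/(Q_r + Q_w)
= (26.5×8.31 + 0.912×1.00)/(26.5 + 0.912) = 221.1/27.41 = 8.067 mg/L.

8.07 mg/L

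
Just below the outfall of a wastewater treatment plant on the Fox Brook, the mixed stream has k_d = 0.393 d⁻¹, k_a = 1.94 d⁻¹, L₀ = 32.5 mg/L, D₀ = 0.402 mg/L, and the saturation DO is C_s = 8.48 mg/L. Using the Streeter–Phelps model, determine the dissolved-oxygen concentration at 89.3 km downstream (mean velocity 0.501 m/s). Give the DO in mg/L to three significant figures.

DO ≈ 4.95 mg/L

Travel time t = x/v = 89.3 km / (0.501 m/s) = 89300 m / 0.501 m/s = 178200 s = 2.063 d.
k_d L₀/(k_a−k_d) = 0.393×32.5/(1.94−0.393) = 12.77/1.547 = 8.256 mg/L.
e^(−k_d t) = e^(−0.393×2.063) = 0.4445; e^(−k_a t) = e^(−1.94×2.063) = 0.01827.
D = 8.256 × (0.4445 − 0.01827) + 0.402 × 0.01827 = 3.519 + 0.007347 = 3.527 mg/L.
DO = C_s − D = 8.48 − 3.527 = 4.953 mg/L.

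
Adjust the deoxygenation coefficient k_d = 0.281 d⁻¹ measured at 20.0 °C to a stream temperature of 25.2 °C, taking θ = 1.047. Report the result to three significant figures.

k_d ≈ 0.357 d⁻¹

k_d(T₂) = k_d(T₁) · θ^(T₂−T₁) = 0.281 × 1.047^(25.2−20.0)
= 0.281 × 1.047^5.20 = 0.281 × 1.270 = 0.3568 d⁻¹.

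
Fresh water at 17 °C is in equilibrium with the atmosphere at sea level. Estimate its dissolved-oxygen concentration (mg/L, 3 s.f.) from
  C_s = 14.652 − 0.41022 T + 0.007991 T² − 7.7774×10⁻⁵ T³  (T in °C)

C_s ≈ 9.61 mg/L

C_s = 14.652 − 0.41022×17 + 0.007991×17² − 7.7774×10⁻⁵×17³ = 9.606 mg/L.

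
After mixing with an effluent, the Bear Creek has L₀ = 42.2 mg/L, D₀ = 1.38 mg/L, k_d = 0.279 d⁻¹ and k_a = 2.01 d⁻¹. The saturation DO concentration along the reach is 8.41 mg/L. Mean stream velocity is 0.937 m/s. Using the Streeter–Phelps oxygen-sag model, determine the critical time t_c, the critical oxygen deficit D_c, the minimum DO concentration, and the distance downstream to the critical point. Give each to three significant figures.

t_c ≈ 1.01 d; D_c ≈ 4.42 mg/L; min DO ≈ 3.99 mg/L; x_c ≈ 81.7 km

With k_a/k_d = 7.204 and 1 − D₀(k_a−k_d)/(k_d L₀) = 0.7971,
t_c = ln(7.204 × 0.7971) / (2.01 − 0.279) = ln(5.743) / 1.731 = 1.748/1.731 = 1.010 d.
D_c = (k_d/k_a) L₀ e^(−k_d t_c) = (0.279/2.01) × 42.2 × e^(−0.279×1.010) = 0.1388 × 42.2 × 0.7545 = 4.419 mg/L.
Minimum DO = C_s − D_c = 8.41 − 4.419 = 3.991 mg/L.
x_c = v t_c = 0.937 m/s × 1.010 d × 86400 s/d = 81750 m ≈ 81.7 km.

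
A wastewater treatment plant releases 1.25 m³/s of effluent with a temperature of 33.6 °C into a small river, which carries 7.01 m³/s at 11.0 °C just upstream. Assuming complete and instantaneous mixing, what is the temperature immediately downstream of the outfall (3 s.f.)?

Flow-weighted mixing: C = (Q_r C_r + Q_w C_w)/(Q_r + Q_w)
= (7.01×11.0 + 1.25×33.6)/(7.01 + 1.25) = 119.1/8.260 = 14.42 °C.

14.4 °C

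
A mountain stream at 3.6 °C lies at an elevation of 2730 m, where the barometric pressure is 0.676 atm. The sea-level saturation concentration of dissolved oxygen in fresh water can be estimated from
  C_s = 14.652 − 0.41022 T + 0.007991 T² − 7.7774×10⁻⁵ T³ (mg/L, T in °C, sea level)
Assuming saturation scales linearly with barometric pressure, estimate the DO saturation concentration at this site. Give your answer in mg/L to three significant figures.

C_s ≈ 8.97 mg/L

At sea level: C_s = 14.652 − 0.41022×3.6 + 0.007991×3.6² − 7.7774×10⁻⁵×3.6³ = 13.28 mg/L.
Pressure correction: C_s' = 13.28 × 0.676 = 8.974 mg/L.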